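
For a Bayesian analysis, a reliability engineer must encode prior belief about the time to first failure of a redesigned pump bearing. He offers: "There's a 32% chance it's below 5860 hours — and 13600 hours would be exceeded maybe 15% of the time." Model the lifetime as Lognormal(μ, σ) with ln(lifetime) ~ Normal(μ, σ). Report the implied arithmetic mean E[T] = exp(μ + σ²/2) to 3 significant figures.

If T ~ Lognormal(μ,σ) then ln T ~ Normal(μ,σ), so the p-quantile of ln T is μ + z_p·σ.
ln(5860) = 8.676 and ln(13600) = 9.518; z_{0.32} = -0.4677, z_{0.85} = 1.036.
σ = (9.518 − 8.676)/(1.036 − (-0.4677)) = 0.560.
μ = 8.676 − (-0.4677)·0.560 = 8.938.
E[T] = exp(μ + σ²/2) = exp(8.938 + 0.1567) = 8900 hours.

E[T] ≈ 8900 hours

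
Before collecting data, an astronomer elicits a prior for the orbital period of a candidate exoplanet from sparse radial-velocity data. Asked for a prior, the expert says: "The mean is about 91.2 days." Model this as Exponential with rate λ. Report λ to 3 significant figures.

Exponential mean = 1/λ, so λ = 1/91.2 = 0.011.

λ ≈ 0.011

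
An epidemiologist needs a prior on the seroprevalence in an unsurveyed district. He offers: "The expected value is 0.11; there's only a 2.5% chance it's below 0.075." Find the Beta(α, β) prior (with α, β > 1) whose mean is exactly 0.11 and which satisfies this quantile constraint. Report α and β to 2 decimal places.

With mean 0.11 fixed, write α = 0.11s, β = 0.89s where s = α+β.
Need P(θ < 0.075) = 0.025 under Beta(0.11s, 0.89s). Normal approximation: (q−m)/√(m(1−m)/s) ≈ z_{0.025} = -1.96, so s ≈ 0.11·0.89·(-1.96)²/(0.075−0.11)² = 307.0.
At s = 307.0: P(θ<0.075) ≈ 0.016. Adjusting to match 0.025 gives s ≈ 260.21.
So α = 0.11·260.21 ≈ 28.62, β = 0.89·260.21 ≈ 231.59.

α ≈ 28.62, β ≈ 231.59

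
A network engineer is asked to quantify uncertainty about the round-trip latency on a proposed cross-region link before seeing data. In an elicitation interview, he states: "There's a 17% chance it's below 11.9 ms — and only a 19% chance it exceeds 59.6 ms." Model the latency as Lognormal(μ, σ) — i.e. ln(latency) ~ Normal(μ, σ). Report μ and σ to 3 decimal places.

μ ≈ 3.316, σ ≈ 0.879

If T ~ Lognormal(μ,σ) then ln T ~ Normal(μ,σ), so the p-quantile of ln T is μ + z_p·σ.
ln(11.9) = 2.477 and ln(59.6) = 4.088; z_{0.17} = -0.9542, z_{0.81} = 0.8779.
σ = (4.088 − 2.477)/(0.8779 − (-0.9542)) = 0.879.
μ = 2.477 − (-0.9542)·0.879 = 3.316.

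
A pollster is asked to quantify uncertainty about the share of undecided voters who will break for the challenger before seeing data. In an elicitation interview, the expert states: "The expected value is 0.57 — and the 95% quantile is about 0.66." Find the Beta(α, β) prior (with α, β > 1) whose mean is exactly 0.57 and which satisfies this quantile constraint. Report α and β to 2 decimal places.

α ≈ 45.13, β ≈ 34.05

With mean 0.57 fixed, write α = 0.57s, β = 0.43s where s = α+β.
Need P(θ < 0.66) = 0.95 under Beta(0.57s, 0.43s). Normal approximation: (q−m)/√(m(1−m)/s) ≈ z_{0.95} = 1.64, so s ≈ 0.57·0.43·(1.64)²/(0.66−0.57)² = 81.9.
At s = 81.9: P(θ<0.66) ≈ 0.953. Adjusting to match 0.95 gives s ≈ 79.17.
So α = 0.57·79.17 ≈ 45.13, β = 0.43·79.17 ≈ 34.05.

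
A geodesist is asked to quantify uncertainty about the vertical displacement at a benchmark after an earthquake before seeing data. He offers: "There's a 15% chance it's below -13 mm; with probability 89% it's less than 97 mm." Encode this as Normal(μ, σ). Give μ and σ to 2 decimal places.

μ = 37.38, σ = 48.61

The p-quantile of Normal(μ,σ) is μ + z_p·σ, with z_{0.15} = -1.036 and z_{0.89} = 1.227.
Eliminate σ: μ = (z₂·x₁ − z₁·x₂)/(z₂ − z₁) = (1.227·-13 − (-1.036)·97)/2.263 = 37.38.
Then σ = (x₂ − x₁)/(z₂ − z₁) = (97 − -13)/2.263 = 48.61.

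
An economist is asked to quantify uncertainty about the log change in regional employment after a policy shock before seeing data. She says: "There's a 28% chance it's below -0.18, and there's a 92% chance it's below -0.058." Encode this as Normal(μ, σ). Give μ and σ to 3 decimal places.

μ = -0.144, σ = 0.061

The p-quantile of Normal(μ,σ) is μ + z_p·σ, with z_{0.28} = -0.5828 and z_{0.92} = 1.405.
Eliminate σ: μ = (z₂·x₁ − z₁·x₂)/(z₂ − z₁) = (1.405·-0.18 − (-0.5828)·-0.058)/1.988 = -0.144.
Then σ = (x₂ − x₁)/(z₂ − z₁) = (-0.058 − -0.18)/1.988 = 0.061.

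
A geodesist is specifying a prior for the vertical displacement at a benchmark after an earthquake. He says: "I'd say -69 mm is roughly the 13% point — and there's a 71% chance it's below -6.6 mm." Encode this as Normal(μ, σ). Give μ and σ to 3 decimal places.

μ = -27.157, σ = 37.148

The p-quantile of Normal(μ,σ) is μ + z_p·σ, with z_{0.13} = -1.126 and z_{0.71} = 0.5534.
Eliminate σ: μ = (z₂·x₁ − z₁·x₂)/(z₂ − z₁) = (0.5534·-69 − (-1.126)·-6.6)/1.68 = -27.157.
Then σ = (x₂ − x₁)/(z₂ − z₁) = (-6.6 − -69)/1.68 = 37.148.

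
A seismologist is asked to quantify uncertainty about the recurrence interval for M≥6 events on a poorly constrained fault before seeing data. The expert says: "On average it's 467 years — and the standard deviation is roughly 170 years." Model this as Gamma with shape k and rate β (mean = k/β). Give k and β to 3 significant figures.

k ≈ 7.55, β ≈ 0.0162

For Gamma(k, rate β): mean = k/β, variance = k/β², so CV = 1/√k.
CV = SD/mean = 170/467 = 0.364, hence k = 1/CV² = 7.55.
Then β = k/mean = 7.55/467 = 0.0162.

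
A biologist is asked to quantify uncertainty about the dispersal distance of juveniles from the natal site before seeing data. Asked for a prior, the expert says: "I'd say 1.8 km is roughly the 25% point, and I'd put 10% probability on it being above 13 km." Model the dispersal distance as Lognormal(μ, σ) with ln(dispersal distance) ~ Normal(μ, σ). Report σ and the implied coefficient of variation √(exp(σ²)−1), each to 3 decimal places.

If T ~ Lognormal(μ,σ) then ln T ~ Normal(μ,σ), so the p-quantile of ln T is μ + z_p·σ.
ln(1.8) = 0.5878 and ln(13) = 2.565; z_{0.25} = -0.6745, z_{0.9} = 1.282.
σ = (2.565 − 0.5878)/(1.282 − (-0.6745)) = 1.011.
μ = 0.5878 − (-0.6745)·1.011 = 1.270.
CV = √(exp(σ²)−1) = √(exp(1.0217)−1) = 1.333.

σ ≈ 1.011, CV ≈ 1.333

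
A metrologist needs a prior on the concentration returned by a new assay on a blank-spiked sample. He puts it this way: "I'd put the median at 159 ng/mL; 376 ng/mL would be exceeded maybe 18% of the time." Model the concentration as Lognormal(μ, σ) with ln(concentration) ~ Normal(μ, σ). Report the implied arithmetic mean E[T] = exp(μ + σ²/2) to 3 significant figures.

E[T] ≈ 247 ng/mL

If T ~ Lognormal(μ,σ) then ln T ~ Normal(μ,σ), so the p-quantile of ln T is μ + z_p·σ.
ln(159) = 5.069 and ln(376) = 5.93; z_{0.5} = 0, z_{0.82} = 0.9154.
σ = (5.93 − 5.069)/(0.9154 − (0)) = 0.940.
μ = 5.069 − (0)·0.940 = 5.069.
E[T] = exp(μ + σ²/2) = exp(5.069 + 0.4420) = 247 ng/mL.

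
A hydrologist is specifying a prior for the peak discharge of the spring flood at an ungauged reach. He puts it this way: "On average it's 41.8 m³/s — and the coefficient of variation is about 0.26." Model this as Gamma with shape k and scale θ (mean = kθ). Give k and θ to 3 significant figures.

For Gamma(k, scale θ): mean = kθ, variance = kθ², so CV = 1/√k.
CV = 0.26, hence k = 1/CV² = 14.8.
Then θ = mean/k = 41.8/14.8 = 2.83.

k ≈ 14.8, θ ≈ 2.83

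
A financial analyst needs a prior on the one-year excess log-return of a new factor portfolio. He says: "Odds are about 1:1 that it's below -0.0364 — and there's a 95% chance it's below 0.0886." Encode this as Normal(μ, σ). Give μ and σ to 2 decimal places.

For Normal(μ,σ), the p-quantile is μ + z_p·σ. Here z_{0.5} = 0, z_{0.95} = 1.645.
So -0.0364 = μ + 0σ and 0.0886 = μ + 1.645σ.
Subtracting: σ = (0.0886 − -0.0364)/(1.645 − (0)) = 0.08.
Then μ = -0.0364 − (0)·0.08 = -0.04.

μ = -0.04, σ = 0.08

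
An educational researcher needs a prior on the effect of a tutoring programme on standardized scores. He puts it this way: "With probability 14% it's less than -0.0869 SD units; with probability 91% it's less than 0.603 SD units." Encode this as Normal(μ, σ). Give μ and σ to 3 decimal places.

μ = 0.221, σ = 0.285

The p-quantile of Normal(μ,σ) is μ + z_p·σ, with z_{0.14} = -1.08 and z_{0.91} = 1.341.
Eliminate σ: μ = (z₂·x₁ − z₁·x₂)/(z₂ − z₁) = (1.341·-0.0869 − (-1.08)·0.603)/2.421 = 0.221.
Then σ = (x₂ − x₁)/(z₂ − z₁) = (0.603 − -0.0869)/2.421 = 0.285.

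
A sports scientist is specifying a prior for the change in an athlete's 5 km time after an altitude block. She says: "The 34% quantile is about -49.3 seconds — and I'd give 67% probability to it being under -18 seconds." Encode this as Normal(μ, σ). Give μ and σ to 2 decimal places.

The p-quantile of Normal(μ,σ) is μ + z_p·σ, with z_{0.34} = -0.4125 and z_{0.67} = 0.4399.
Eliminate σ: μ = (z₂·x₁ − z₁·x₂)/(z₂ − z₁) = (0.4399·-49.3 − (-0.4125)·-18)/0.8524 = -34.15.
Then σ = (x₂ − x₁)/(z₂ − z₁) = (-18 − -49.3)/0.8524 = 36.72.

μ = -34.15, σ = 36.72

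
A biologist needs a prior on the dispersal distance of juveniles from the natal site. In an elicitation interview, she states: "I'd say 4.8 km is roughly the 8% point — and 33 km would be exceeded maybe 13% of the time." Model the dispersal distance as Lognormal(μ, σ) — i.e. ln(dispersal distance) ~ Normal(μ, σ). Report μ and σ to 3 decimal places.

If T ~ Lognormal(μ,σ) then ln T ~ Normal(μ,σ), so the p-quantile of ln T is μ + z_p·σ.
ln(4.8) = 1.569 and ln(33) = 3.497; z_{0.08} = -1.405, z_{0.87} = 1.126.
σ = (3.497 − 1.569)/(1.126 − (-1.405)) = 0.762.
μ = 1.569 − (-1.405)·0.762 = 2.639.

μ ≈ 2.639, σ ≈ 0.762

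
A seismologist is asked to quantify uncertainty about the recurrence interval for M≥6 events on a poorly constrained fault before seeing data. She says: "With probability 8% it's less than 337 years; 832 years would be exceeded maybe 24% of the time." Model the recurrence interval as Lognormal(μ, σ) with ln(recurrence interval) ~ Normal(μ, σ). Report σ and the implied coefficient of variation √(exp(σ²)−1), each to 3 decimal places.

If T ~ Lognormal(μ,σ) then ln T ~ Normal(μ,σ), so the p-quantile of ln T is μ + z_p·σ.
ln(337) = 5.82 and ln(832) = 6.724; z_{0.08} = -1.405, z_{0.76} = 0.7063.
σ = (6.724 − 5.82)/(0.7063 − (-1.405)) = 0.428.
μ = 5.82 − (-1.405)·0.428 = 6.422.
CV = √(exp(σ²)−1) = √(exp(0.1832)−1) = 0.448.

σ ≈ 0.428, CV ≈ 0.448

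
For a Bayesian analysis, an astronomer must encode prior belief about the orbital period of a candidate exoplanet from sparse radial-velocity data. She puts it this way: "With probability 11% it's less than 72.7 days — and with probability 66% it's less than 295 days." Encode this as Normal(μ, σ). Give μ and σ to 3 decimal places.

μ = 239.057, σ = 135.632

For Normal(μ,σ), the p-quantile is μ + z_p·σ. Here z_{0.11} = -1.227, z_{0.66} = 0.4125.
So 72.7 = μ − 1.227σ and 295 = μ + 0.4125σ.
Subtracting: σ = (295 − 72.7)/(0.4125 − (-1.227)) = 135.632.
Then μ = 72.7 − (-1.227)·135.632 = 239.057.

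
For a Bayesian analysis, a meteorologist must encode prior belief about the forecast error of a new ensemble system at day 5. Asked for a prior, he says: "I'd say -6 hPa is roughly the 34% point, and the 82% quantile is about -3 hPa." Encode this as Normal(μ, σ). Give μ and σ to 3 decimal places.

μ = -5.068, σ = 2.259

For Normal(μ,σ), the p-quantile is μ + z_p·σ. Here z_{0.34} = -0.4125, z_{0.82} = 0.9154.
So -6 = μ − 0.4125σ and -3 = μ + 0.9154σ.
Subtracting: σ = (-3 − -6)/(0.9154 − (-0.4125)) = 2.259.
Then μ = -6 − (-0.4125)·2.259 = -5.068.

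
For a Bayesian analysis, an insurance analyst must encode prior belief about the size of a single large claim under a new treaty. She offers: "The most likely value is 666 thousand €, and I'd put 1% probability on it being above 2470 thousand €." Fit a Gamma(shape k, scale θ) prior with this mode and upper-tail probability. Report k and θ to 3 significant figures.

Gamma(k,θ) with k>1 has mode (k−1)θ, so θ = 666/(k−1).
Need P(X < 2470) = 0.99 with θ tied to k this way. Start at k = 2, θ = 666: P(X<2470) ≈ 0.885.
Too low — raise k to concentrate. Iterating converges to k ≈ 3.48.
Then θ = 666/(3.48−1) ≈ 268.

k ≈ 3.48, θ ≈ 268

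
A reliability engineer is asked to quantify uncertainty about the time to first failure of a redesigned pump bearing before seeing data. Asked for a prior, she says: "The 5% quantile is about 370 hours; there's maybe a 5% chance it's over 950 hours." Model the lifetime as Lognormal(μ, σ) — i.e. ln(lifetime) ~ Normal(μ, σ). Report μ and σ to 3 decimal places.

If T ~ Lognormal(μ,σ) then ln T ~ Normal(μ,σ), so the p-quantile of ln T is μ + z_p·σ.
ln(370) = 5.914 and ln(950) = 6.856; z_{0.05} = -1.645, z_{0.95} = 1.645.
σ = (6.856 − 5.914)/(1.645 − (-1.645)) = 0.287.
μ = 5.914 − (-1.645)·0.287 = 6.385.

μ ≈ 6.385, σ ≈ 0.287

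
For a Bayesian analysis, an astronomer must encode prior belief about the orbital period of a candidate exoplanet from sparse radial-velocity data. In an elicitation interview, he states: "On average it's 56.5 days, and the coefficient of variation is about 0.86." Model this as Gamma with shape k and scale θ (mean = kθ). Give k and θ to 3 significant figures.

For Gamma(k, scale θ): mean = kθ, variance = kθ², so CV = 1/√k.
CV = 0.86, hence k = 1/CV² = 1.35.
Then θ = mean/k = 56.5/1.35 = 41.8.

k ≈ 1.35, θ ≈ 41.8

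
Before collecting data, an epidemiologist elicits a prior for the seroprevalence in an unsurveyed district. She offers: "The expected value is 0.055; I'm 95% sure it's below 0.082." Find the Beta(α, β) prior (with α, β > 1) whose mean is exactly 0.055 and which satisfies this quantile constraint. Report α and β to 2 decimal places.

α ≈ 12.37, β ≈ 212.59

With mean 0.055 fixed, write α = 0.055s, β = 0.945s where s = α+β.
Need P(θ < 0.082) = 0.95 under Beta(0.055s, 0.945s). Normal approximation: (q−m)/√(m(1−m)/s) ≈ z_{0.95} = 1.64, so s ≈ 0.055·0.945·(1.64)²/(0.082−0.055)² = 192.9.
At s = 192.9: P(θ<0.082) ≈ 0.938. Adjusting to match 0.95 gives s ≈ 224.96.
So α = 0.055·224.96 ≈ 12.37, β = 0.945·224.96 ≈ 212.59.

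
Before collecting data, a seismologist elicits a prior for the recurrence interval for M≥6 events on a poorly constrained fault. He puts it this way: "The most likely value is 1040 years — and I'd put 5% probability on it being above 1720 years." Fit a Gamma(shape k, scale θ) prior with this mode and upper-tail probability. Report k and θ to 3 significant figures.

Gamma(k,θ) with k>1 has mode (k−1)θ, so θ = 1040/(k−1).
Need P(X < 1720) = 0.95 with θ tied to k this way. Start at k = 2, θ = 1040: P(X<1720) ≈ 0.492.
Too low — raise k to concentrate. Iterating converges to k ≈ 12.
Then θ = 1040/(12−1) ≈ 94.2.

k ≈ 12, θ ≈ 94.2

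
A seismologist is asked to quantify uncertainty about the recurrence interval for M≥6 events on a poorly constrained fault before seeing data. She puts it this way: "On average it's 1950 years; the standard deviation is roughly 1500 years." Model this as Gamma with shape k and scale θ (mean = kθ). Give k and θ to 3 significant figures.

For Gamma(k, scale θ): mean = kθ, variance = kθ², so CV = 1/√k.
CV = SD/mean = 1500/1950 = 0.7692, hence k = 1/CV² = 1.69.
Then θ = mean/k = 1950/1.69 = 1150.

k ≈ 1.69, θ ≈ 1150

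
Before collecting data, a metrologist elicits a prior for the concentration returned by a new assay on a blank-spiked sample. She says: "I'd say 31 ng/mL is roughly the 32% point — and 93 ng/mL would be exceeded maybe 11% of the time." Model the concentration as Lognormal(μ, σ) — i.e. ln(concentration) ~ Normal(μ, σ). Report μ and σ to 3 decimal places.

μ ≈ 3.737, σ ≈ 0.648

If T ~ Lognormal(μ,σ) then ln T ~ Normal(μ,σ), so the p-quantile of ln T is μ + z_p·σ.
ln(31) = 3.434 and ln(93) = 4.533; z_{0.32} = -0.4677, z_{0.89} = 1.227.
σ = (4.533 − 3.434)/(1.227 − (-0.4677)) = 0.648.
μ = 3.434 − (-0.4677)·0.648 = 3.737.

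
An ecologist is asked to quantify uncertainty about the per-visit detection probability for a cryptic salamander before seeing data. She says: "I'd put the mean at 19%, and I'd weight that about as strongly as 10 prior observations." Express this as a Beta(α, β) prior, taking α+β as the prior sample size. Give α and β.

α = 1.9, β = 8.1

Under the effective-sample-size interpretation, Beta(α, β) has prior mean α/(α+β) and prior sample size α+β.
So α+β = 10 and α/(α+β) = 0.19, giving α = 0.19·10 = 1.9 and β = 10 − 1.9 = 8.1.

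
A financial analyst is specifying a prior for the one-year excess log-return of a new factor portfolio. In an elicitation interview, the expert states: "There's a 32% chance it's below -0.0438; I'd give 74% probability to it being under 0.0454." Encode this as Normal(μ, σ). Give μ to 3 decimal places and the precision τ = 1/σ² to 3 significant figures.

For Normal(μ,σ), the p-quantile is μ + z_p·σ. Here z_{0.32} = -0.4677, z_{0.74} = 0.6433.
So -0.0438 = μ − 0.4677σ and 0.0454 = μ + 0.6433σ.
Subtracting: σ = (0.0454 − -0.0438)/(0.6433 − (-0.4677)) = 0.080.
Then μ = -0.0438 − (-0.4677)·0.080 = -0.006.
Precision τ = 1/σ² = 1/0.08028² = 155.

μ = -0.006, τ = 155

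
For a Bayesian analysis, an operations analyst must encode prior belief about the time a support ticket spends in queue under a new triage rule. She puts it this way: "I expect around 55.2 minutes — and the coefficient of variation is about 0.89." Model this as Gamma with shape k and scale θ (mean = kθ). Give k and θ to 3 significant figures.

For Gamma(k, scale θ): mean = kθ, variance = kθ², so CV = 1/√k.
CV = 0.89, hence k = 1/CV² = 1.26.
Then θ = mean/k = 55.2/1.26 = 43.7.

k ≈ 1.26, θ ≈ 43.7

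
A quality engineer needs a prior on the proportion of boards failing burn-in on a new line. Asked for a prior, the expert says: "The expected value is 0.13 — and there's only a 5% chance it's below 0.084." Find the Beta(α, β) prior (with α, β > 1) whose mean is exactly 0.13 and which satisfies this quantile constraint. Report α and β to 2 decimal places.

With mean 0.13 fixed, write α = 0.13s, β = 0.87s where s = α+β.
Need P(θ < 0.084) = 0.05 under Beta(0.13s, 0.87s). Normal approximation: (q−m)/√(m(1−m)/s) ≈ z_{0.05} = -1.64, so s ≈ 0.13·0.87·(-1.64)²/(0.084−0.13)² = 144.6.
At s = 144.6: P(θ<0.084) ≈ 0.036. Adjusting to match 0.05 gives s ≈ 123.26.
So α = 0.13·123.26 ≈ 16.02, β = 0.87·123.26 ≈ 107.24.

α ≈ 16.02, β ≈ 107.24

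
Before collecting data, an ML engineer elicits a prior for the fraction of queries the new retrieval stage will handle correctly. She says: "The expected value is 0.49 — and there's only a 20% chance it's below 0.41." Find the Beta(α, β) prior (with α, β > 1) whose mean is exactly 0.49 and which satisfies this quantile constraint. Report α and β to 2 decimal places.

α ≈ 13.64, β ≈ 14.20

With mean 0.49 fixed, write α = 0.49s, β = 0.51s where s = α+β.
Need P(θ < 0.41) = 0.2 under Beta(0.49s, 0.51s). Normal approximation: (q−m)/√(m(1−m)/s) ≈ z_{0.2} = -0.842, so s ≈ 0.49·0.51·(-0.842)²/(0.41−0.49)² = 27.7.
At s = 27.7: P(θ<0.41) ≈ 0.201. Adjusting to match 0.2 gives s ≈ 27.84.
So α = 0.49·27.84 ≈ 13.64, β = 0.51·27.84 ≈ 14.20.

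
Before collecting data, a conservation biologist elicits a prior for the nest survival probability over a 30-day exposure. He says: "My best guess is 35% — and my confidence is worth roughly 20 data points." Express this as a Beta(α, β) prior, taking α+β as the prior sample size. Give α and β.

Under the effective-sample-size interpretation, Beta(α, β) has prior mean α/(α+β) and prior sample size α+β.
So α+β = 20 and α/(α+β) = 0.35, giving α = 0.35·20 = 7 and β = 20 − 7 = 13.

α = 7, β = 13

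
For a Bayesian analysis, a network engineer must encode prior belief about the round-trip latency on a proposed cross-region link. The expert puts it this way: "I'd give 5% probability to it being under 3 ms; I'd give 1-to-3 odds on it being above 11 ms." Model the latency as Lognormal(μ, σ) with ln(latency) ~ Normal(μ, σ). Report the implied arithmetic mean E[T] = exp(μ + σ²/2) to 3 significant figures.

E[T] ≈ 8.82 ms

If T ~ Lognormal(μ,σ) then ln T ~ Normal(μ,σ), so the p-quantile of ln T is μ + z_p·σ.
ln(3) = 1.099 and ln(11) = 2.398; z_{0.05} = -1.645, z_{0.75} = 0.6745.
σ = (2.398 − 1.099)/(0.6745 − (-1.645)) = 0.560.
μ = 1.099 − (-1.645)·0.560 = 2.020.
E[T] = exp(μ + σ²/2) = exp(2.020 + 0.1569) = 8.82 ms.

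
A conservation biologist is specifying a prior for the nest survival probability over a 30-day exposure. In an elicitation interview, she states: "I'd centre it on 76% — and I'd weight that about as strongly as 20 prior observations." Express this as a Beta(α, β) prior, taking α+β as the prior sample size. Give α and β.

α = 15.2, β = 4.8

Under the effective-sample-size interpretation, Beta(α, β) has prior mean α/(α+β) and prior sample size α+β.
So α+β = 20 and α/(α+β) = 0.76, giving α = 0.76·20 = 15.2 and β = 20 − 15.2 = 4.8.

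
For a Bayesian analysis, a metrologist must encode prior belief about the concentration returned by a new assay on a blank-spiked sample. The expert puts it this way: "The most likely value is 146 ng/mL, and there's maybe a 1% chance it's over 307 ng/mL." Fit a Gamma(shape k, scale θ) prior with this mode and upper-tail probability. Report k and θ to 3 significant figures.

k ≈ 9.81, θ ≈ 16.6

Gamma(k,θ) with k>1 has mode (k−1)θ, so θ = 146/(k−1).
Need P(X < 307) = 0.99 with θ tied to k this way. Start at k = 2, θ = 146: P(X<307) ≈ 0.621.
Too low — raise k to concentrate. Iterating converges to k ≈ 9.81.
Then θ = 146/(9.81−1) ≈ 16.6.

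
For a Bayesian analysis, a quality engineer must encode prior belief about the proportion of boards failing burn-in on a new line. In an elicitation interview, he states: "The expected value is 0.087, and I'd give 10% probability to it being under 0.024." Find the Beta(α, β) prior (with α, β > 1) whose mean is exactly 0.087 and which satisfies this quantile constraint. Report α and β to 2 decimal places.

α ≈ 1.96, β ≈ 20.57

With mean 0.087 fixed, write α = 0.087s, β = 0.913s where s = α+β.
Need P(θ < 0.024) = 0.1 under Beta(0.087s, 0.913s). Normal approximation: (q−m)/√(m(1−m)/s) ≈ z_{0.1} = -1.28, so s ≈ 0.087·0.913·(-1.28)²/(0.024−0.087)² = 32.9.
At s = 32.9: P(θ<0.024) ≈ 0.051. Adjusting to match 0.1 gives s ≈ 22.53.
So α = 0.087·22.53 ≈ 1.96, β = 0.913·22.53 ≈ 20.57.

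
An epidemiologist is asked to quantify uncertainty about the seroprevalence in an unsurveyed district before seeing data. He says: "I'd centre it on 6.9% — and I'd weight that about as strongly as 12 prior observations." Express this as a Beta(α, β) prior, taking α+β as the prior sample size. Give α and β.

α = 0.828, β = 11.172

Under the effective-sample-size interpretation, Beta(α, β) has prior mean α/(α+β) and prior sample size α+β.
So α+β = 12 and α/(α+β) = 0.069, giving α = 0.069·12 = 0.828 and β = 12 − 0.828 = 11.172.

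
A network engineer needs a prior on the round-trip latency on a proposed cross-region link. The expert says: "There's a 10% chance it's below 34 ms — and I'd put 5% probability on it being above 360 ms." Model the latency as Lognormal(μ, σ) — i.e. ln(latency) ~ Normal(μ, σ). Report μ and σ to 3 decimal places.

μ ≈ 4.560, σ ≈ 0.806

If T ~ Lognormal(μ,σ) then ln T ~ Normal(μ,σ), so the p-quantile of ln T is μ + z_p·σ.
ln(34) = 3.526 and ln(360) = 5.886; z_{0.1} = -1.282, z_{0.95} = 1.645.
σ = (5.886 − 3.526)/(1.645 − (-1.282)) = 0.806.
μ = 3.526 − (-1.282)·0.806 = 4.560.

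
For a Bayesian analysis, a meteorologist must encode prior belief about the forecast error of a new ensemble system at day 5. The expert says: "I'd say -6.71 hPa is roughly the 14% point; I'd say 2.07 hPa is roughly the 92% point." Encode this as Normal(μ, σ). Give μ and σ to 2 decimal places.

The p-quantile of Normal(μ,σ) is μ + z_p·σ, with z_{0.14} = -1.08 and z_{0.92} = 1.405.
Eliminate σ: μ = (z₂·x₁ − z₁·x₂)/(z₂ − z₁) = (1.405·-6.71 − (-1.08)·2.07)/2.485 = -2.89.
Then σ = (x₂ − x₁)/(z₂ − z₁) = (2.07 − -6.71)/2.485 = 3.53.

μ = -2.89, σ = 3.53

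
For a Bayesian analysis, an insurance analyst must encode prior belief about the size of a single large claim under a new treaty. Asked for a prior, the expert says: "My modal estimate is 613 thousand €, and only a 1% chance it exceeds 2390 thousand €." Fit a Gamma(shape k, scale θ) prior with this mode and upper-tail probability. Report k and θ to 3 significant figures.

k ≈ 3.27, θ ≈ 270

Gamma(k,θ) with k>1 has mode (k−1)θ, so θ = 613/(k−1).
Need P(X < 2390) = 0.99 with θ tied to k this way. Start at k = 2, θ = 613: P(X<2390) ≈ 0.901.
Too low — raise k to concentrate. Iterating converges to k ≈ 3.27.
Then θ = 613/(3.27−1) ≈ 270.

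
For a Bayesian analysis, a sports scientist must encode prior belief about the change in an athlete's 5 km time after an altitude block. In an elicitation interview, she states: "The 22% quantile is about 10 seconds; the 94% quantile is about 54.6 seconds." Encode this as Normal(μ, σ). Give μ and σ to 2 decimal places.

μ = 24.80, σ = 19.17

The p-quantile of Normal(μ,σ) is μ + z_p·σ, with z_{0.22} = -0.7722 and z_{0.94} = 1.555.
Eliminate σ: μ = (z₂·x₁ − z₁·x₂)/(z₂ − z₁) = (1.555·10 − (-0.7722)·54.6)/2.327 = 24.80.
Then σ = (x₂ − x₁)/(z₂ − z₁) = (54.6 − 10)/2.327 = 19.17.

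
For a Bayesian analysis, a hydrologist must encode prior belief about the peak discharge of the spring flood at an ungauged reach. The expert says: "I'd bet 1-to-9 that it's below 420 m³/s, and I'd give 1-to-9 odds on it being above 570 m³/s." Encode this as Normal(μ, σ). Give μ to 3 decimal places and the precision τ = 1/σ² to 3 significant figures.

μ = 495.000, τ = 0.000292

The p-quantile of Normal(μ,σ) is μ + z_p·σ, with z_{0.1} = -1.282 and z_{0.9} = 1.282.
Eliminate σ: μ = (z₂·x₁ − z₁·x₂)/(z₂ − z₁) = (1.282·420 − (-1.282)·570)/2.563 = 495.000.
Then σ = (x₂ − x₁)/(z₂ − z₁) = (570 − 420)/2.563 = 58.523.
Precision τ = 1/σ² = 1/58.52² = 0.000292.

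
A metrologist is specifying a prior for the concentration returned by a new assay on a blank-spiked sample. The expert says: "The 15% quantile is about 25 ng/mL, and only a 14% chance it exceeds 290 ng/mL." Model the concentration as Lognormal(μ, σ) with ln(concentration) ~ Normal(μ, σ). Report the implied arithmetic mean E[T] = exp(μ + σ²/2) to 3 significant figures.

If T ~ Lognormal(μ,σ) then ln T ~ Normal(μ,σ), so the p-quantile of ln T is μ + z_p·σ.
ln(25) = 3.219 and ln(290) = 5.67; z_{0.15} = -1.036, z_{0.86} = 1.08.
σ = (5.67 − 3.219)/(1.08 − (-1.036)) = 1.158.
μ = 3.219 − (-1.036)·1.158 = 4.419.
E[T] = exp(μ + σ²/2) = exp(4.419 + 0.6704) = 162 ng/mL.

E[T] ≈ 162 ng/mL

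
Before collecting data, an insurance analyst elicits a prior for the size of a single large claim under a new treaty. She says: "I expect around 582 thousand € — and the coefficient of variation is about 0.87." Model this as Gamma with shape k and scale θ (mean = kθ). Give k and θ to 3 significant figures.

For Gamma(k, scale θ): mean = kθ, variance = kθ², so CV = 1/√k.
CV = 0.87, hence k = 1/CV² = 1.32.
Then θ = mean/k = 582/1.32 = 441.

k ≈ 1.32, θ ≈ 441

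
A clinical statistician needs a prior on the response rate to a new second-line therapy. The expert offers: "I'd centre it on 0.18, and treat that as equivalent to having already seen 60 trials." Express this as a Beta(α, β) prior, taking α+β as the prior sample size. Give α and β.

Under the effective-sample-size interpretation, Beta(α, β) has prior mean α/(α+β) and prior sample size α+β.
So α+β = 60 and α/(α+β) = 0.18, giving α = 0.18·60 = 10.8 and β = 60 − 10.8 = 49.2.

α = 10.8, β = 49.2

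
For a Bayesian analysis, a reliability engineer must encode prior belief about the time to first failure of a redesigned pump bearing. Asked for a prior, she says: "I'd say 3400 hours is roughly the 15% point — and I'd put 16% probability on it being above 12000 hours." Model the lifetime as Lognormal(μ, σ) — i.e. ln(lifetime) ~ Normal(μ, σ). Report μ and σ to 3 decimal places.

μ ≈ 8.775, σ ≈ 0.621

If T ~ Lognormal(μ,σ) then ln T ~ Normal(μ,σ), so the p-quantile of ln T is μ + z_p·σ.
ln(3400) = 8.132 and ln(12000) = 9.393; z_{0.15} = -1.036, z_{0.84} = 0.9945.
σ = (9.393 − 8.132)/(0.9945 − (-1.036)) = 0.621.
μ = 8.132 − (-1.036)·0.621 = 8.775.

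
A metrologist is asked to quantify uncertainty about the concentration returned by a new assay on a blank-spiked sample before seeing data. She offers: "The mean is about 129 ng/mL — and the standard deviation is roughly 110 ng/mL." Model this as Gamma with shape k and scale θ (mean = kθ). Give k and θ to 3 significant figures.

For Gamma(k, scale θ): mean = kθ, variance = kθ², so CV = 1/√k.
CV = SD/mean = 110/129 = 0.8527, hence k = 1/CV² = 1.38.
Then θ = mean/k = 129/1.38 = 93.8.

k ≈ 1.38, θ ≈ 93.8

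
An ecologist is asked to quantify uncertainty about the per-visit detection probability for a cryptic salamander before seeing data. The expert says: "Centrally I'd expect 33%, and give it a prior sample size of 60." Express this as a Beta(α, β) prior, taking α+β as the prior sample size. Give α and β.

α = 19.8, β = 40.2

Under the effective-sample-size interpretation, Beta(α, β) has prior mean α/(α+β) and prior sample size α+β.
So α+β = 60 and α/(α+β) = 0.33, giving α = 0.33·60 = 19.8 and β = 60 − 19.8 = 40.2.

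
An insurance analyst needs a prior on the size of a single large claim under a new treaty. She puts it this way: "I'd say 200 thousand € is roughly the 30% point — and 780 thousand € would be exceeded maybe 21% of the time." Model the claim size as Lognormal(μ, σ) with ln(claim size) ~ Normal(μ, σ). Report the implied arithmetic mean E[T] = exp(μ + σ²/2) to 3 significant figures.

E[T] ≈ 577 thousand €

If T ~ Lognormal(μ,σ) then ln T ~ Normal(μ,σ), so the p-quantile of ln T is μ + z_p·σ.
ln(200) = 5.298 and ln(780) = 6.659; z_{0.3} = -0.5244, z_{0.79} = 0.8064.
σ = (6.659 − 5.298)/(0.8064 − (-0.5244)) = 1.023.
μ = 5.298 − (-0.5244)·1.023 = 5.835.
E[T] = exp(μ + σ²/2) = exp(5.835 + 0.5229) = 577 thousand €.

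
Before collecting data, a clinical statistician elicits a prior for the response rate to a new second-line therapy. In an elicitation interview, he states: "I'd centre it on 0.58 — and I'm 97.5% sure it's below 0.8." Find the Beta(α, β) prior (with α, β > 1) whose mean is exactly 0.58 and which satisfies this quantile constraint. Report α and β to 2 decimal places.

α ≈ 9.43, β ≈ 6.83

With mean 0.58 fixed, write α = 0.58s, β = 0.42s where s = α+β.
Need P(θ < 0.8) = 0.975 under Beta(0.58s, 0.42s). Normal approximation: (q−m)/√(m(1−m)/s) ≈ z_{0.975} = 1.96, so s ≈ 0.58·0.42·(1.96)²/(0.8−0.58)² = 19.3.
At s = 19.3: P(θ<0.8) ≈ 0.984. Adjusting to match 0.975 gives s ≈ 16.26.
So α = 0.58·16.26 ≈ 9.43, β = 0.42·16.26 ≈ 6.83.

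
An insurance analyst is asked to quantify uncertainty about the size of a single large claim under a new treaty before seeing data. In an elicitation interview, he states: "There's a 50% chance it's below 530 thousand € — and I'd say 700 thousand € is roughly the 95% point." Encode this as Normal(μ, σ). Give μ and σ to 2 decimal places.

The p-quantile of Normal(μ,σ) is μ + z_p·σ, with z_{0.5} = 0 and z_{0.95} = 1.645.
Eliminate σ: μ = (z₂·x₁ − z₁·x₂)/(z₂ − z₁) = (1.645·530 − (0)·700)/1.645 = 530.00.
Then σ = (x₂ − x₁)/(z₂ − z₁) = (700 − 530)/1.645 = 103.35.

μ = 530.00, σ = 103.35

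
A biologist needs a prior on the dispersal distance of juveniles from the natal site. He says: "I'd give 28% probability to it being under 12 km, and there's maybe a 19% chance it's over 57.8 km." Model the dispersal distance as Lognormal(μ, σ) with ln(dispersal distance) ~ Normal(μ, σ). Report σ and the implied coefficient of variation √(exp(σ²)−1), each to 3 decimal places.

If T ~ Lognormal(μ,σ) then ln T ~ Normal(μ,σ), so the p-quantile of ln T is μ + z_p·σ.
ln(12) = 2.485 and ln(57.8) = 4.057; z_{0.28} = -0.5828, z_{0.81} = 0.8779.
σ = (4.057 − 2.485)/(0.8779 − (-0.5828)) = 1.076.
μ = 2.485 − (-0.5828)·1.076 = 3.112.
CV = √(exp(σ²)−1) = √(exp(1.1583)−1) = 1.478.

σ ≈ 1.076, CV ≈ 1.478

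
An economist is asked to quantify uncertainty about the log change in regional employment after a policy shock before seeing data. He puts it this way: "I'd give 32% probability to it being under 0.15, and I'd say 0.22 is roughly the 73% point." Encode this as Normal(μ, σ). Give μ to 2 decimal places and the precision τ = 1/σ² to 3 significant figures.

For Normal(μ,σ), the p-quantile is μ + z_p·σ. Here z_{0.32} = -0.4677, z_{0.73} = 0.6128.
So 0.15 = μ − 0.4677σ and 0.22 = μ + 0.6128σ.
Subtracting: σ = (0.22 − 0.15)/(0.6128 − (-0.4677)) = 0.06.
Then μ = 0.15 − (-0.4677)·0.06 = 0.18.
Precision τ = 1/σ² = 1/0.06478² = 238.

μ = 0.18, τ = 238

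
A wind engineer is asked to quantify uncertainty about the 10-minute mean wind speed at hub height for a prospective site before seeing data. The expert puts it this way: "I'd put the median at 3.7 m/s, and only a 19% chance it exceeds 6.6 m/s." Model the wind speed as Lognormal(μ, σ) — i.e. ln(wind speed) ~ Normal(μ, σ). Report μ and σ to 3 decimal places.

If T ~ Lognormal(μ,σ) then ln T ~ Normal(μ,σ), so the p-quantile of ln T is μ + z_p·σ.
ln(3.7) = 1.308 and ln(6.6) = 1.887; z_{0.5} = 0, z_{0.81} = 0.8779.
σ = (1.887 − 1.308)/(0.8779 − (0)) = 0.659.
μ = 1.308 − (0)·0.659 = 1.308.

μ ≈ 1.308, σ ≈ 0.659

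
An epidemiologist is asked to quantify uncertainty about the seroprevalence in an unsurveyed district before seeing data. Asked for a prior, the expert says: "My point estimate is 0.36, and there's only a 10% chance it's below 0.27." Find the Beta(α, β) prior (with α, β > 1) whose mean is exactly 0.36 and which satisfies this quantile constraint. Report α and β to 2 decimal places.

α ≈ 16.16, β ≈ 28.73

With mean 0.36 fixed, write α = 0.36s, β = 0.64s where s = α+β.
Need P(θ < 0.27) = 0.1 under Beta(0.36s, 0.64s). Normal approximation: (q−m)/√(m(1−m)/s) ≈ z_{0.1} = -1.28, so s ≈ 0.36·0.64·(-1.28)²/(0.27−0.36)² = 46.7.
At s = 46.7: P(θ<0.27) ≈ 0.095. Adjusting to match 0.1 gives s ≈ 44.88.
So α = 0.36·44.88 ≈ 16.16, β = 0.64·44.88 ≈ 28.73.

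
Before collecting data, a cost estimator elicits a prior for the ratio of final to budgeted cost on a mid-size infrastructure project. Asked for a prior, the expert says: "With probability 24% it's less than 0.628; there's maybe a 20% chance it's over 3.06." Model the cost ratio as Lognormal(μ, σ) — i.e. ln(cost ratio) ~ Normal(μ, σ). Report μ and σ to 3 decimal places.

μ ≈ 0.257, σ ≈ 1.023

If T ~ Lognormal(μ,σ) then ln T ~ Normal(μ,σ), so the p-quantile of ln T is μ + z_p·σ.
ln(0.628) = -0.4652 and ln(3.06) = 1.118; z_{0.24} = -0.7063, z_{0.8} = 0.8416.
σ = (1.118 − -0.4652)/(0.8416 − (-0.7063)) = 1.023.
μ = -0.4652 − (-0.7063)·1.023 = 0.257.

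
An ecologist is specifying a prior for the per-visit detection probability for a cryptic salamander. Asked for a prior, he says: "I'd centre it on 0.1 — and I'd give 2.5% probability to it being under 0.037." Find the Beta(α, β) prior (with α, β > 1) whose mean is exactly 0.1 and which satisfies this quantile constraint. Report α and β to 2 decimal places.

α ≈ 5.69, β ≈ 51.19

With mean 0.1 fixed, write α = 0.1s, β = 0.9s where s = α+β.
Need P(θ < 0.037) = 0.025 under Beta(0.1s, 0.9s). Normal approximation: (q−m)/√(m(1−m)/s) ≈ z_{0.025} = -1.96, so s ≈ 0.1·0.9·(-1.96)²/(0.037−0.1)² = 87.1.
At s = 87.1: P(θ<0.037) ≈ 0.007. Adjusting to match 0.025 gives s ≈ 56.87.
So α = 0.1·56.87 ≈ 5.69, β = 0.9·56.87 ≈ 51.19.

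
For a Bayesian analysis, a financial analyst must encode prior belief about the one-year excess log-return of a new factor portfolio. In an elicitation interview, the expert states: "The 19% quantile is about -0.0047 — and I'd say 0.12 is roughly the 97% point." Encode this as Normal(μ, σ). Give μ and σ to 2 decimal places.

The p-quantile of Normal(μ,σ) is μ + z_p·σ, with z_{0.19} = -0.8779 and z_{0.97} = 1.881.
Eliminate σ: μ = (z₂·x₁ − z₁·x₂)/(z₂ − z₁) = (1.881·-0.0047 − (-0.8779)·0.12)/2.759 = 0.03.
Then σ = (x₂ − x₁)/(z₂ − z₁) = (0.12 − -0.0047)/2.759 = 0.05.

μ = 0.03, σ = 0.05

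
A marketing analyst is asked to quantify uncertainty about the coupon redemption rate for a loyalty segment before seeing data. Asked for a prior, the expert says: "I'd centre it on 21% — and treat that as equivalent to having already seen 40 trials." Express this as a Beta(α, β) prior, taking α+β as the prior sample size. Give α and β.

α = 8.4, β = 31.6

Under the effective-sample-size interpretation, Beta(α, β) has prior mean α/(α+β) and prior sample size α+β.
So α+β = 40 and α/(α+β) = 0.21, giving α = 0.21·40 = 8.4 and β = 40 − 8.4 = 31.6.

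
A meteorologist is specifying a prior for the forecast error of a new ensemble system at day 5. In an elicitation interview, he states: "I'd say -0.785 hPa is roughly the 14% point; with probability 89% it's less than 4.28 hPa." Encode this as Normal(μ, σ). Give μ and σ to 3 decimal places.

μ = 1.587, σ = 2.196

The p-quantile of Normal(μ,σ) is μ + z_p·σ, with z_{0.14} = -1.08 and z_{0.89} = 1.227.
Eliminate σ: μ = (z₂·x₁ − z₁·x₂)/(z₂ − z₁) = (1.227·-0.785 − (-1.08)·4.28)/2.307 = 1.587.
Then σ = (x₂ − x₁)/(z₂ − z₁) = (4.28 − -0.785)/2.307 = 2.196.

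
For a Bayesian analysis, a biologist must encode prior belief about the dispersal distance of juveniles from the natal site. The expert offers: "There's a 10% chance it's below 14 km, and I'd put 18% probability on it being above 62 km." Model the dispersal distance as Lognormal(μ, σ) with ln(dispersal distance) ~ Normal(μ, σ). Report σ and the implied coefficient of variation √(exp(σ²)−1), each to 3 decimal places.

If T ~ Lognormal(μ,σ) then ln T ~ Normal(μ,σ), so the p-quantile of ln T is μ + z_p·σ.
ln(14) = 2.639 and ln(62) = 4.127; z_{0.1} = -1.282, z_{0.82} = 0.9154.
σ = (4.127 − 2.639)/(0.9154 − (-1.282)) = 0.677.
μ = 2.639 − (-1.282)·0.677 = 3.507.
CV = √(exp(σ²)−1) = √(exp(0.4588)−1) = 0.763.

σ ≈ 0.677, CV ≈ 0.763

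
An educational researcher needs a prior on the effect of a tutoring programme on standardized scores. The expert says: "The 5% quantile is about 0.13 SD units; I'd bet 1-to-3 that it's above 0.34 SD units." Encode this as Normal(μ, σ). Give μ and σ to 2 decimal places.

For Normal(μ,σ), the p-quantile is μ + z_p·σ. Here z_{0.05} = -1.645, z_{0.75} = 0.6745.
So 0.13 = μ − 1.645σ and 0.34 = μ + 0.6745σ.
Subtracting: σ = (0.34 − 0.13)/(0.6745 − (-1.645)) = 0.09.
Then μ = 0.13 − (-1.645)·0.09 = 0.28.

μ = 0.28, σ = 0.09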